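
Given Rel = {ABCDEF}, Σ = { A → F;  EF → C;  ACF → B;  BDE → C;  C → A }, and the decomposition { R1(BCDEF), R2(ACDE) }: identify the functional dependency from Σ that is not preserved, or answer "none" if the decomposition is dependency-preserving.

A → F

Check A → F: no single fragment contains all of {AF}, and the restricted closure of {A} across the fragments never reaches {F}.
EF → C is preserved.
ACF → B is preserved.
BDE → C is preserved.
C → A is preserved.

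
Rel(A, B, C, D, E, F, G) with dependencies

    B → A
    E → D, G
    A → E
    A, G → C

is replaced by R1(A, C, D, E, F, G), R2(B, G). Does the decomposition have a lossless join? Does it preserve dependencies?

Lossless test: (G)⁺ = {G}, which is a superkey of neither fragment — lossy.
Dependency preservation: the restricted closure of {B} across the fragments never reaches {A}, so B → A cannot be enforced without a join — not preserved.

lossy and not dependency-preserving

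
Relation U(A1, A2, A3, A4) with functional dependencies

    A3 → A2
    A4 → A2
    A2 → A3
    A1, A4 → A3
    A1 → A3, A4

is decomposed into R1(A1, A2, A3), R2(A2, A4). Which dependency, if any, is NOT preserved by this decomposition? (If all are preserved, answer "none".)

A1 → A3, A4

Check A1 → A3, A4: no single fragment contains all of {A1, A3, A4}, and the restricted closure of {A1} across the fragments never reaches {A3, A4}.
A3 → A2 is preserved.
A4 → A2 is preserved.
A2 → A3 is preserved.
A1, A4 → A3 is preserved.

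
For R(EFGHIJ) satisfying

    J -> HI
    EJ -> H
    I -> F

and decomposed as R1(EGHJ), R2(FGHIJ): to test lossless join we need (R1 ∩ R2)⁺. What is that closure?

R1 ∩ R2 = {GHJ}.
J → HI applies, adding I
I → F applies, adding F
Closure: {FGHIJ}.

FGHIJ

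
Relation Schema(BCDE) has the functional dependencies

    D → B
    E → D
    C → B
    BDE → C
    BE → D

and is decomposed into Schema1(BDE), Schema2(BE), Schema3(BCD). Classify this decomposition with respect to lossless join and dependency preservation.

lossy and not dependency-preserving

Lossless test (chase): Rows 1 and 2 agree on E; apply E→D and equate their D entries. Rows 1 and 2 agree on BDE; apply BDE→C and equate their C entries. No row becomes fully distinguished — the join is lossy.
Dependency preservation: the restricted closure of {BDE} across the fragments never reaches {C}, so BDE → C cannot be enforced without a join — not preserved.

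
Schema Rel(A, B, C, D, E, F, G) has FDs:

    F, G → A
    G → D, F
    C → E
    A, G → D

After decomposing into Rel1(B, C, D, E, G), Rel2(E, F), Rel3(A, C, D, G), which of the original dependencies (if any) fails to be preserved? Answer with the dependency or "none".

Check G → D, F: no single fragment contains all of {D, F, G}, and the restricted closure of {G} across the fragments never reaches {D, F}.
F, G → A is preserved.
C → E is preserved.
A, G → D is preserved.

G → D, F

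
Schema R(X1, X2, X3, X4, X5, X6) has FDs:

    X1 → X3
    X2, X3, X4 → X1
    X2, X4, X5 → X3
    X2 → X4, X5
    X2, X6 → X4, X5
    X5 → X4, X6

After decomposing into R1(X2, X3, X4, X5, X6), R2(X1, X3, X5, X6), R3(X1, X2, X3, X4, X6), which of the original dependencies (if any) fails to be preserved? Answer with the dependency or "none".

none

X1 → X3 lies within R2.
X2, X3, X4 → X1 lies within R3.
X2, X4, X5 → X3 lies within R1.
X2 → X4, X5 lies within R1.
X2, X6 → X4, X5 lies within R1.
X5 → X4, X6 lies within R1.
Every dependency is enforceable on the fragments, so the decomposition is dependency-preserving.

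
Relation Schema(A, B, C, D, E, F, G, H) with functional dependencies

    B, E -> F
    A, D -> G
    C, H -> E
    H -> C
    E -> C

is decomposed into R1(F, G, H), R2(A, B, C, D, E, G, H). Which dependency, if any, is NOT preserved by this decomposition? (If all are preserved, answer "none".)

Check B, E → F: no single fragment contains all of {B, E, F}, and the restricted closure of {B, E} across the fragments never reaches {F}.
A, D → G is preserved.
C, H → E is preserved.
H → C is preserved.
E → C is preserved.

B, E -> F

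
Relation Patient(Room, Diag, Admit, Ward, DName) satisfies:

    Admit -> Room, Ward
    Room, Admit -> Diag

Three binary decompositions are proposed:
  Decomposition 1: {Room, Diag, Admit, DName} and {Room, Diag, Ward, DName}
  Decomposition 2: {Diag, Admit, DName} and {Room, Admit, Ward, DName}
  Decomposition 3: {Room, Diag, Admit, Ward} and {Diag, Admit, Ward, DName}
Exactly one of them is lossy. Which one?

Decomposition 1: common = {Room, Diag, DName}, closure = {Room, Diag, DName} → lossy.
Decomposition 2: common = {Admit, DName}, closure = {Room, Diag, Admit, Ward, DName} → lossless.
Decomposition 3: common = {Diag, Admit, Ward}, closure = {Room, Diag, Admit, Ward} → lossless.

Decomposition 1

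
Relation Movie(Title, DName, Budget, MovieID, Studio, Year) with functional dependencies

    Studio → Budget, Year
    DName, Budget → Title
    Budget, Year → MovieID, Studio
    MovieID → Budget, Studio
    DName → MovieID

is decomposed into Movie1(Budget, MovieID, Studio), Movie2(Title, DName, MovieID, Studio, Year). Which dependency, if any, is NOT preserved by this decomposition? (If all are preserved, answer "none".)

Budget, Year → MovieID, Studio

Check Budget, Year → MovieID, Studio: no single fragment contains all of {Budget, MovieID, Studio, Year}, and the restricted closure of {Budget, Year} across the fragments never reaches {MovieID, Studio}.
Studio → Budget, Year is preserved.
DName, Budget → Title is preserved.
MovieID → Budget, Studio is preserved.
DName → MovieID is preserved.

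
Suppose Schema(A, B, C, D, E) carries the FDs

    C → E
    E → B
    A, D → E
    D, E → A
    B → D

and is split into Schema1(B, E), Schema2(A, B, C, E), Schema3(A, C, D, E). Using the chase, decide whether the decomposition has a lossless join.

Chase test. Columns are A, B, C, D, E; row i has aⱼ where attribute j ∈ Schemai, else bᵢⱼ.
Initial tableau (one row per fragment):
  row 1: b11 a2 b13 b14 a5
  row 2: a1 a2 a3 b24 a5
  row 3: a1 b32 a3 a4 a5
Rows 1 and 3 agree on E; apply E→B and equate their B entries.
Rows 1 and 2 agree on B; apply B→D and equate their D entries.
Rows 1 and 3 agree on B; apply B→D and equate their D entries.
Rows 1 and 2 agree on D, E; apply D, E→A and equate their A entries.
Row 2 is now all distinguished symbols — the join is lossless.

Yes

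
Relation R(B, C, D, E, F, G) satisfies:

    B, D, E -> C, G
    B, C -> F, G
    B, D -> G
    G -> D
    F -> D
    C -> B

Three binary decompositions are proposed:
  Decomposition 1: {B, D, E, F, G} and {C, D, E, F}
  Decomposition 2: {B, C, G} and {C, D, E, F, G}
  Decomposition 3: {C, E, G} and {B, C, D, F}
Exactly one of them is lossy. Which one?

Decomposition 1

Decomposition 1: common = {D, E, F}, closure = {D, E, F} → lossy.
Decomposition 2: common = {C, G}, closure = {B, C, D, F, G} → lossless.
Decomposition 3: common = {C}, closure = {B, C, D, F, G} → lossless.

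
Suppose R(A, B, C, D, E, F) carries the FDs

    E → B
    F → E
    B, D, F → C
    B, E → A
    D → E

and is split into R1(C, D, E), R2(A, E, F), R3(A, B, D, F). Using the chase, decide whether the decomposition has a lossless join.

No

Chase test. Columns are A, B, C, D, E, F; row i has aⱼ where attribute j ∈ Ri, else bᵢⱼ.
Initial tableau (one row per fragment):
  row 1: b11 b12 a3 a4 a5 b16
  row 2: a1 b22 b23 b24 a5 a6
  row 3: a1 a2 b33 a4 b35 a6
Rows 1 and 2 agree on E; apply E→B and equate their B entries.
Rows 2 and 3 agree on F; apply F→E and equate their E entries.
Rows 1 and 2 agree on B, E; apply B, E→A and equate their A entries.
Rows 1 and 3 agree on E; apply E→B and equate their B entries.
No row becomes fully distinguished — the join is lossy.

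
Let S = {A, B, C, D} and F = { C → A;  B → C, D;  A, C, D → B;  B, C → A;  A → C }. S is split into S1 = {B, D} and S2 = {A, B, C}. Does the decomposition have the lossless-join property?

Common attributes: S1 ∩ S2 = {B}.
Closure of {B}: B → C, D applies, adding C, D; B, C → A applies, adding A. So (B)⁺ = {A, B, C, D}.
This closure contains every attribute of S1, so S1 ∩ S2 → S1. The join is lossless.

Yes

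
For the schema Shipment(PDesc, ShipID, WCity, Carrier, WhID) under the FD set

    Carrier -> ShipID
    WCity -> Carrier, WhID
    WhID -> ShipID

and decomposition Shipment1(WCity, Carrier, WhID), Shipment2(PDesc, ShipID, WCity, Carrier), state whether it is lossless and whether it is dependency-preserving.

lossless but not dependency-preserving

Lossless test: (WCity, Carrier)⁺ = {ShipID, WCity, Carrier, WhID}, which contains all of one fragment — lossless.
Dependency preservation: the restricted closure of {WhID} across the fragments never reaches {ShipID}, so WhID → ShipID cannot be enforced without a join — not preserved.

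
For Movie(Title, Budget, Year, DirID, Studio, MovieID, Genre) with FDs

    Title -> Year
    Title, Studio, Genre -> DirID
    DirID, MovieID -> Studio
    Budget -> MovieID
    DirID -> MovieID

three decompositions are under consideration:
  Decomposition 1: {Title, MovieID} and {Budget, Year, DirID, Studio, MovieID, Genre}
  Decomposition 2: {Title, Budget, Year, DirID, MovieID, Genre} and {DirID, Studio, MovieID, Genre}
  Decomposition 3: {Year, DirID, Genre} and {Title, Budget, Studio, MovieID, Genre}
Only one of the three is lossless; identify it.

Decomposition 1: common = {MovieID}, closure = {MovieID} → lossy.
Decomposition 2: common = {DirID, MovieID, Genre}, closure = {DirID, Studio, MovieID, Genre} → lossless.
Decomposition 3: common = {Genre}, closure = {Genre} → lossy.

Decomposition 2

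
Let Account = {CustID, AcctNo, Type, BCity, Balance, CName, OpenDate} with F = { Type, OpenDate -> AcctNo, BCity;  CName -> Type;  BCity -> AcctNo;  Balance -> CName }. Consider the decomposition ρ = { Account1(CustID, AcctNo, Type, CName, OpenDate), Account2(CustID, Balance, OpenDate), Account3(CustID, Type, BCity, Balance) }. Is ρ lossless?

No

Chase test. Columns are CustID, AcctNo, Type, BCity, Balance, CName, OpenDate; row i has aⱼ where attribute j ∈ Accounti, else bᵢⱼ.
Initial tableau (one row per fragment):
  row 1: a1 a2 a3 b14 b15 a6 a7
  row 2: a1 b22 b23 b24 a5 b26 a7
  row 3: a1 b32 a3 a4 a5 b36 b37
Rows 2 and 3 agree on Balance; apply Balance→CName and equate their CName entries.
Rows 2 and 3 agree on CName; apply CName→Type and equate their Type entries.
Rows 1 and 2 agree on Type, OpenDate; apply Type, OpenDate→AcctNo, BCity and equate their AcctNo, BCity entries.
No row becomes fully distinguished — the join is lossy.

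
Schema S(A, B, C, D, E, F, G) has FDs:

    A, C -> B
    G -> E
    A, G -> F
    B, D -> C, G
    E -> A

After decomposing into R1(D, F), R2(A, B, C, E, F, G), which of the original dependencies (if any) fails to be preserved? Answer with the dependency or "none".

Check B, D → C, G: no single fragment contains all of {B, C, D, G}, and the restricted closure of {B, D} across the fragments never reaches {C, G}.
A, C → B is preserved.
G → E is preserved.
A, G → F is preserved.
E → A is preserved.

B, D -> C, G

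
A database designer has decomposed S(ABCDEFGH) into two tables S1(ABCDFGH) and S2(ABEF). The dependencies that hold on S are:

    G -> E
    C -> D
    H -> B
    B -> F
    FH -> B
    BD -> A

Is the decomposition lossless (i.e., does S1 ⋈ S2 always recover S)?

Common attributes: S1 ∩ S2 = {ABF}.
No dependency enlarges {ABF}, so (ABF)⁺ = {ABF}.
The closure contains neither all of S1 = {ABCDFGH} nor all of S2 = {ABEF}, so the common attributes are not a superkey of either fragment. The join is lossy.

No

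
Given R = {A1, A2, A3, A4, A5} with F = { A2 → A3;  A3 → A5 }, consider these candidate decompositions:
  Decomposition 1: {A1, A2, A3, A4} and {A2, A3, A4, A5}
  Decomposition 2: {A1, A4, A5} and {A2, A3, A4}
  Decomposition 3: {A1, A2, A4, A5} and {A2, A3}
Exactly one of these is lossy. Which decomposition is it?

Decomposition 2

Decomposition 1: common = {A2, A3, A4}, closure = {A2, A3, A4, A5} → lossless.
Decomposition 2: common = {A4}, closure = {A4} → lossy.
Decomposition 3: common = {A2}, closure = {A2, A3, A5} → lossless.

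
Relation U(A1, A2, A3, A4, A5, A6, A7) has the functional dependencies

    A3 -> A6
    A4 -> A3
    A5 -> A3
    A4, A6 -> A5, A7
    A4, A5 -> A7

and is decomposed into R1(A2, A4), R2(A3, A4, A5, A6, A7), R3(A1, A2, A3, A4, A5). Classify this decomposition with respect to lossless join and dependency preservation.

Lossless test (chase): Rows 2 and 3 agree on A3; apply A3→A6 and equate their A6 entries. Rows 1 and 2 agree on A4; apply A4→A3 and equate their A3 entries. Rows 2 and 3 agree on A4, A6; apply A4, A6→A5, A7 and equate their A5, A7 entries. Rows 1 and 2 agree on A3; apply A3→A6 and equate their A6 entries. Rows 1 and 2 agree on A4, A6; apply A4, A6→A5, A7 and equate their A5, A7 entries. Row 3 is now all distinguished symbols — the join is lossless.
Dependency preservation: every FD's attributes lie within a single fragment, so each can be enforced locally — preserved.

lossless and dependency-preserving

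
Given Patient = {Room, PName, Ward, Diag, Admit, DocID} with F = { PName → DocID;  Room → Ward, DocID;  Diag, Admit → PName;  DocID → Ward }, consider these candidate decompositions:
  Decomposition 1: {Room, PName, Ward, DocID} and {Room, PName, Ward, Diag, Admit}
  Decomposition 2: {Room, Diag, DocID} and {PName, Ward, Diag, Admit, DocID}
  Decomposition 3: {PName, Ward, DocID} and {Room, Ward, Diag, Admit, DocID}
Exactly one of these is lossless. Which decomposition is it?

Decomposition 1

Decomposition 1: common = {Room, PName, Ward}, closure = {Room, PName, Ward, DocID} → lossless.
Decomposition 2: common = {Diag, DocID}, closure = {Ward, Diag, DocID} → lossy.
Decomposition 3: common = {Ward, DocID}, closure = {Ward, DocID} → lossy.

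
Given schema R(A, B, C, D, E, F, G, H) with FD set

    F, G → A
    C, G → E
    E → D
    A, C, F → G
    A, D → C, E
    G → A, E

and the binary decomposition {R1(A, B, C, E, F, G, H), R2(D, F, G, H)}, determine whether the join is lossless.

Common attributes: R1 ∩ R2 = {F, G, H}.
Closure of {F, G, H}: F, G → A applies, adding A; G → A, E applies, adding E; E → D applies, adding D; A, D → C, E applies, adding C. So (F, G, H)⁺ = {A, C, D, E, F, G, H}.
This closure contains every attribute of R2, so R1 ∩ R2 → R2. The join is lossless.

Yes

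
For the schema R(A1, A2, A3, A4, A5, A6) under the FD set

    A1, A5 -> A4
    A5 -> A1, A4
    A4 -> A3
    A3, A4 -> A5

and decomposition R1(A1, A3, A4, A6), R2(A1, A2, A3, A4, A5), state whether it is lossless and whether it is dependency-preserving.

Lossless test: (A1, A3, A4)⁺ = {A1, A3, A4, A5}, which is a superkey of neither fragment — lossy.
Dependency preservation: every FD's attributes lie within a single fragment, so each can be enforced locally — preserved.

lossy but dependency-preserving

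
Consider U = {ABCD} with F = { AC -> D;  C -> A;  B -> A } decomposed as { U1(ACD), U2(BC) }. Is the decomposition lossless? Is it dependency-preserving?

lossless but not dependency-preserving

Lossless test: (C)⁺ = {ACD}, which contains all of one fragment — lossless.
Dependency preservation: the restricted closure of {B} across the fragments never reaches {A}, so B → A cannot be enforced without a join — not preserved.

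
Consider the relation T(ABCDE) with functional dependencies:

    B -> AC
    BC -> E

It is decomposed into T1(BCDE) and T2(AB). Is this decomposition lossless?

Yes

Common attributes: T1 ∩ T2 = {B}.
Closure of {B}: B → AC applies, adding AC; BC → E applies, adding E. So (B)⁺ = {ABCE}.
This closure contains every attribute of T2, so T1 ∩ T2 → T2. The join is lossless.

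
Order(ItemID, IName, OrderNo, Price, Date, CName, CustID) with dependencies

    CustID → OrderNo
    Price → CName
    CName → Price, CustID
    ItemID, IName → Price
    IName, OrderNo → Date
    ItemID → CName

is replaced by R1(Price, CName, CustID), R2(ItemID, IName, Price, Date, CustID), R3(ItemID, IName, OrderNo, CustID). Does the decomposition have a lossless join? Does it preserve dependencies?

Lossless test (chase): Rows 1 and 2 agree on CustID; apply CustID→OrderNo and equate their OrderNo entries. Rows 1 and 3 agree on CustID; apply CustID→OrderNo and equate their OrderNo entries. Rows 1 and 2 agree on Price; apply Price→CName and equate their CName entries. Rows 2 and 3 agree on ItemID, IName; apply ItemID, IName→Price and equate their Price entries. Rows 2 and 3 agree on IName, OrderNo; apply IName, OrderNo→Date and equate their Date entries. Rows 2 and 3 agree on ItemID; apply ItemID→CName and equate their CName entries. Row 2 is now all distinguished symbols — the join is lossless.
Dependency preservation: the restricted closure of {IName, OrderNo} across the fragments never reaches {Date}, so IName, OrderNo → Date cannot be enforced without a join — not preserved.

lossless but not dependency-preserving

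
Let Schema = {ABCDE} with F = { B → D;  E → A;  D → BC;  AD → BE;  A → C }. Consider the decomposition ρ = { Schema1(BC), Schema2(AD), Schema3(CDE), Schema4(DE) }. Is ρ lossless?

No

Chase test. Columns are ABCDE; row i has aⱼ where attribute j ∈ Schemai, else bᵢⱼ.
Initial tableau (one row per fragment):
  row 1: b11 a2 a3 b14 b15
  row 2: a1 b22 b23 a4 b25
  row 3: b31 b32 a3 a4 a5
  row 4: b41 b42 b43 a4 a5
Rows 3 and 4 agree on E; apply E→A and equate their A entries.
Rows 2 and 3 agree on D; apply D→BC and equate their BC entries.
Rows 2 and 4 agree on D; apply D→BC and equate their BC entries.
No row becomes fully distinguished — the join is lossy.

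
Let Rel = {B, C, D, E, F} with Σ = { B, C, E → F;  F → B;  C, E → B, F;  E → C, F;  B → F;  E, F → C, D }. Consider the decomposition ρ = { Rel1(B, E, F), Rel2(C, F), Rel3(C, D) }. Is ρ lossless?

Chase test. Columns are B, C, D, E, F; row i has aⱼ where attribute j ∈ Reli, else bᵢⱼ.
Initial tableau (one row per fragment):
  row 1: a1 b12 b13 a4 a5
  row 2: b21 a2 b23 b24 a5
  row 3: b31 a2 a3 b34 b35
Rows 1 and 2 agree on F; apply F→B and equate their B entries.
No row becomes fully distinguished — the join is lossy.

No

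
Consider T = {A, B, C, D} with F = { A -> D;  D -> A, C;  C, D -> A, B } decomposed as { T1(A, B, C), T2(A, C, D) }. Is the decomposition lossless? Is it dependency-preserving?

Lossless test: (A, C)⁺ = {A, B, C, D}, which contains all of one fragment — lossless.
Dependency preservation: C, D → A, B is not contained in any single fragment, but the restricted closure of its left-hand side across the fragments still reaches the right-hand side; the remaining FDs each lie inside some fragment. All dependencies are preserved.

lossless and dependency-preserving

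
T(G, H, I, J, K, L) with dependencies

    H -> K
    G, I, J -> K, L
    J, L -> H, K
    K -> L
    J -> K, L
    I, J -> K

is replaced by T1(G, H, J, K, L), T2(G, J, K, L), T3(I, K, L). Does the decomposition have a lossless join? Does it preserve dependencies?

Lossless test (chase): Rows 1 and 2 agree on J, L; apply J, L→H, K and equate their H, K entries. No row becomes fully distinguished — the join is lossy.
Dependency preservation: G, I, J → K, L; I, J → K are not contained in any single fragment, but the restricted closure of each left-hand side across the fragments still reaches the right-hand side; the remaining FDs each lie inside some fragment. All dependencies are preserved.

lossy but dependency-preserving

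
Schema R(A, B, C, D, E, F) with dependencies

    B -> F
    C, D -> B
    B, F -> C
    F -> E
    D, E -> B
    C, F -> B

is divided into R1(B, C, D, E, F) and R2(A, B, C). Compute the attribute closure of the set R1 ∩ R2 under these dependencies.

B, C, E, F

R1 ∩ R2 = {B, C}.
B → F applies, adding F
F → E applies, adding E
Closure: {B, C, E, F}.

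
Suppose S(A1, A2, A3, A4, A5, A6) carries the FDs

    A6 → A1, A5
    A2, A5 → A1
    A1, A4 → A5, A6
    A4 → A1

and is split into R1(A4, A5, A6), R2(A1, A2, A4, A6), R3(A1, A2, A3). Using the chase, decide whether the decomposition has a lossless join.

Chase test. Columns are A1, A2, A3, A4, A5, A6; row i has aⱼ where attribute j ∈ Ri, else bᵢⱼ.
Initial tableau (one row per fragment):
  row 1: b11 b12 b13 a4 a5 a6
  row 2: a1 a2 b23 a4 b25 a6
  row 3: a1 a2 a3 b34 b35 b36
Rows 1 and 2 agree on A6; apply A6→A1, A5 and equate their A1, A5 entries.
No row becomes fully distinguished — the join is lossy.

No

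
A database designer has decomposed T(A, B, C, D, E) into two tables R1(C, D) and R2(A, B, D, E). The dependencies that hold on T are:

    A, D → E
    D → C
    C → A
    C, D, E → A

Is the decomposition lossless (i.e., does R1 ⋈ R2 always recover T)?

Yes

Common attributes: R1 ∩ R2 = {D}.
Closure of {D}: D → C applies, adding C; C → A applies, adding A; A, D → E applies, adding E. So (D)⁺ = {A, C, D, E}.
This closure contains every attribute of R1, so R1 ∩ R2 → R1. The join is lossless.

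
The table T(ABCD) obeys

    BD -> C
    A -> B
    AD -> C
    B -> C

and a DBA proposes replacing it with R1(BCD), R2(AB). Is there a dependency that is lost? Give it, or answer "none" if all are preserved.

none

BD → C lies within R1.
A → B lies within R2.
AD → C: restricted closure across fragments reaches C.
B → C lies within R1.
Every dependency is enforceable on the fragments, so the decomposition is dependency-preserving.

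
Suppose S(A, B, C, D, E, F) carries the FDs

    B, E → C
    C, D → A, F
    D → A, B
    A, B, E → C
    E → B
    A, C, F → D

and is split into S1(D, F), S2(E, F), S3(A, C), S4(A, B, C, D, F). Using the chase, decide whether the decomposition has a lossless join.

No

Chase test. Columns are A, B, C, D, E, F; row i has aⱼ where attribute j ∈ Si, else bᵢⱼ.
Initial tableau (one row per fragment):
  row 1: b11 b12 b13 a4 b15 a6
  row 2: b21 b22 b23 b24 a5 a6
  row 3: a1 b32 a3 b34 b35 b36
  row 4: a1 a2 a3 a4 b45 a6
Rows 1 and 4 agree on D; apply D→A, B and equate their A, B entries.
No row becomes fully distinguished — the join is lossy.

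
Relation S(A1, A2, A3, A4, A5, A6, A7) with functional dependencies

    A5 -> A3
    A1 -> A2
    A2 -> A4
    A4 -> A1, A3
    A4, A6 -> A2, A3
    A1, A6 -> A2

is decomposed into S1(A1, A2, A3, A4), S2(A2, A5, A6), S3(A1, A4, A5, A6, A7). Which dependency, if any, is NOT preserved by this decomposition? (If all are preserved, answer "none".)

Check A5 → A3: no single fragment contains all of {A3, A5}, and the restricted closure of {A5} across the fragments never reaches {A3}.
A1 → A2 is preserved.
A2 → A4 is preserved.
A4 → A1, A3 is preserved.
A4, A6 → A2, A3 is preserved.
A1, A6 → A2 is preserved.

A5 -> A3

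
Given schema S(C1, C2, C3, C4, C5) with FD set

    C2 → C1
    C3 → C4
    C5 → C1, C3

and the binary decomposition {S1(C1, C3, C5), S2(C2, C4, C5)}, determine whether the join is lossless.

Yes

Common attributes: S1 ∩ S2 = {C5}.
Closure of {C5}: C5 → C1, C3 applies, adding C1, C3; C3 → C4 applies, adding C4. So (C5)⁺ = {C1, C3, C4, C5}.
This closure contains every attribute of S1, so S1 ∩ S2 → S1. The join is lossless.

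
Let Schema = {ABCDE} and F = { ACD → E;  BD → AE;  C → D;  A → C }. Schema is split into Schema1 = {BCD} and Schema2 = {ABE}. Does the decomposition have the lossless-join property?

Common attributes: Schema1 ∩ Schema2 = {B}.
No dependency enlarges {B}, so (B)⁺ = {B}.
The closure contains neither all of Schema1 = {BCD} nor all of Schema2 = {ABE}, so the common attributes are not a superkey of either fragment. The join is lossy.

No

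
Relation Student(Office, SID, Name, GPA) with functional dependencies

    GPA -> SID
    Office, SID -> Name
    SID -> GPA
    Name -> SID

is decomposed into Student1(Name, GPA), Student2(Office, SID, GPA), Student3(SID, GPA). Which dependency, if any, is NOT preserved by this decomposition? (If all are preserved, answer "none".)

Check Office, SID → Name: no single fragment contains all of {Office, SID, Name}, and the restricted closure of {Office, SID} across the fragments never reaches {Name}.
GPA → SID is preserved.
SID → GPA is preserved.
Name → SID is preserved.

Office, SID -> Name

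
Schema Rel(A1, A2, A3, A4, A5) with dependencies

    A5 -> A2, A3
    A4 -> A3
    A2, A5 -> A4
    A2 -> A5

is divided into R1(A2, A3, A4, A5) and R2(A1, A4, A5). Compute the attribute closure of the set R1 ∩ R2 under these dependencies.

R1 ∩ R2 = {A4, A5}.
A5 → A2, A3 applies, adding A2, A3
Closure: {A2, A3, A4, A5}.

A2, A3, A4, A5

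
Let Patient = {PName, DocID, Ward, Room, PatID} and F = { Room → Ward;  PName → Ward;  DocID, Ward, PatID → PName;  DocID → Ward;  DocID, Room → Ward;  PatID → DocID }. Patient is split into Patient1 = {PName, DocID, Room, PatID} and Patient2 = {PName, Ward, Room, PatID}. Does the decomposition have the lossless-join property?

Yes

Common attributes: Patient1 ∩ Patient2 = {PName, Room, PatID}.
Closure of {PName, Room, PatID}: Room → Ward applies, adding Ward; PatID → DocID applies, adding DocID. So (PName, Room, PatID)⁺ = {PName, DocID, Ward, Room, PatID}.
This closure contains every attribute of Patient1, so Patient1 ∩ Patient2 → Patient1. The join is lossless.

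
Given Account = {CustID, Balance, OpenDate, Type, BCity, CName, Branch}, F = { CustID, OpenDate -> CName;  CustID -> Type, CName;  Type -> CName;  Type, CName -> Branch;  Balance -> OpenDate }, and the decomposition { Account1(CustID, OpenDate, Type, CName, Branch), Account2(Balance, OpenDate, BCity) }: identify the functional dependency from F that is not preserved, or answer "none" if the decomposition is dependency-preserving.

CustID, OpenDate → CName lies within Account1.
CustID → Type, CName lies within Account1.
Type → CName lies within Account1.
Type, CName → Branch lies within Account1.
Balance → OpenDate lies within Account2.
Every dependency is enforceable on the fragments, so the decomposition is dependency-preserving.

none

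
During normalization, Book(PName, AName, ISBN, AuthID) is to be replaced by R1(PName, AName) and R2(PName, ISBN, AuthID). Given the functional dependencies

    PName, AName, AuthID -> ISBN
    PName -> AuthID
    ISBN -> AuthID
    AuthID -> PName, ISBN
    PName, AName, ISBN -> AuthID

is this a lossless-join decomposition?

Common attributes: R1 ∩ R2 = {PName}.
Closure of {PName}: PName → AuthID applies, adding AuthID; AuthID → PName, ISBN applies, adding ISBN. So (PName)⁺ = {PName, ISBN, AuthID}.
This closure contains every attribute of R2, so R1 ∩ R2 → R2. The join is lossless.

Yes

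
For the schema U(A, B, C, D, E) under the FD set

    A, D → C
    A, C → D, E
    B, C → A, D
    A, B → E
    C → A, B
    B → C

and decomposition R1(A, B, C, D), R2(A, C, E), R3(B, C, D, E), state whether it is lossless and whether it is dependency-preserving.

lossless and dependency-preserving

Lossless test (chase): Rows 1 and 2 agree on A, C; apply A, C→D, E and equate their D, E entries. Rows 1 and 3 agree on B, C; apply B, C→A, D and equate their A, D entries. Rows 1 and 2 agree on C; apply C→A, B and equate their A, B entries. Row 1 is now all distinguished symbols — the join is lossless.
Dependency preservation: A, C → D, E; A, B → E are not contained in any single fragment, but the restricted closure of each left-hand side across the fragments still reaches the right-hand side; the remaining FDs each lie inside some fragment. All dependencies are preserved.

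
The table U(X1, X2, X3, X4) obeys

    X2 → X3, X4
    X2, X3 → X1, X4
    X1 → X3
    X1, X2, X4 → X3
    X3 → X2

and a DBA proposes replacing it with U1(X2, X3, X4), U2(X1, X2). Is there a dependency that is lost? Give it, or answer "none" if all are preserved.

none

X2 → X3, X4 lies within U1.
X2, X3 → X1, X4: restricted closure across fragments reaches X1, X4.
X1 → X3: restricted closure across fragments reaches X3.
X1, X2, X4 → X3: restricted closure across fragments reaches X3.
X3 → X2 lies within U1.
Every dependency is enforceable on the fragments, so the decomposition is dependency-preserving.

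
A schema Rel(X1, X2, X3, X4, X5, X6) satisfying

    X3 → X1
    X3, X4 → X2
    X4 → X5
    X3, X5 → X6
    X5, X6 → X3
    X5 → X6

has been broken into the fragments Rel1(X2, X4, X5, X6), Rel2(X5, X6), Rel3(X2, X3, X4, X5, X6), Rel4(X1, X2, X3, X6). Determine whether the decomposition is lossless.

Chase test. Columns are X1, X2, X3, X4, X5, X6; row i has aⱼ where attribute j ∈ Reli, else bᵢⱼ.
Initial tableau (one row per fragment):
  row 1: b11 a2 b13 a4 a5 a6
  row 2: b21 b22 b23 b24 a5 a6
  row 3: b31 a2 a3 a4 a5 a6
  row 4: a1 a2 a3 b44 b45 a6
Rows 3 and 4 agree on X3; apply X3→X1 and equate their X1 entries.
Rows 1 and 2 agree on X5, X6; apply X5, X6→X3 and equate their X3 entries.
Rows 1 and 3 agree on X5, X6; apply X5, X6→X3 and equate their X3 entries.
Rows 1 and 2 agree on X3; apply X3→X1 and equate their X1 entries.
Rows 1 and 3 agree on X3; apply X3→X1 and equate their X1 entries.
Row 1 is now all distinguished symbols — the join is lossless.

Yes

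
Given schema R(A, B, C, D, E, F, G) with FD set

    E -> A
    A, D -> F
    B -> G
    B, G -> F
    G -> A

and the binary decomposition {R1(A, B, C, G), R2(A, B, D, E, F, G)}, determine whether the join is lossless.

Common attributes: R1 ∩ R2 = {A, B, G}.
Closure of {A, B, G}: B, G → F applies, adding F. So (A, B, G)⁺ = {A, B, F, G}.
The closure contains neither all of R1 = {A, B, C, G} nor all of R2 = {A, B, D, E, F, G}, so the common attributes are not a superkey of either fragment. The join is lossy.

No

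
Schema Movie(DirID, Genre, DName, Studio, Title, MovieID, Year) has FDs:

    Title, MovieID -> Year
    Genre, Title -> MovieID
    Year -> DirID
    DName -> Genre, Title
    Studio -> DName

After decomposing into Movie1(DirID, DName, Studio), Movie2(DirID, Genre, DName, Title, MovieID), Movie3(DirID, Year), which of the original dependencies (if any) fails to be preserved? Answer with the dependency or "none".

Check Title, MovieID → Year: no single fragment contains all of {Title, MovieID, Year}, and the restricted closure of {Title, MovieID} across the fragments never reaches {Year}.
Genre, Title → MovieID is preserved.
Year → DirID is preserved.
DName → Genre, Title is preserved.
Studio → DName is preserved.

Title, MovieID -> Year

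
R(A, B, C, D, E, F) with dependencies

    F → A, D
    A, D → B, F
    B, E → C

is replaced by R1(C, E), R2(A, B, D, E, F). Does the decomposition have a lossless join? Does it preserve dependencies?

Lossless test: (E)⁺ = {E}, which is a superkey of neither fragment — lossy.
Dependency preservation: the restricted closure of {B, E} across the fragments never reaches {C}, so B, E → C cannot be enforced without a join — not preserved.

lossy and not dependency-preserving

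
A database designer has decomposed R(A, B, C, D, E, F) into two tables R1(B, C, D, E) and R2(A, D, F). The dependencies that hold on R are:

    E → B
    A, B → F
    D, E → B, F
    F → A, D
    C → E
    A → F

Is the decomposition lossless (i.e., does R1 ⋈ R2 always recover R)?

Common attributes: R1 ∩ R2 = {D}.
No dependency enlarges {D}, so (D)⁺ = {D}.
The closure contains neither all of R1 = {B, C, D, E} nor all of R2 = {A, D, F}, so the common attributes are not a superkey of either fragment. The join is lossy.

No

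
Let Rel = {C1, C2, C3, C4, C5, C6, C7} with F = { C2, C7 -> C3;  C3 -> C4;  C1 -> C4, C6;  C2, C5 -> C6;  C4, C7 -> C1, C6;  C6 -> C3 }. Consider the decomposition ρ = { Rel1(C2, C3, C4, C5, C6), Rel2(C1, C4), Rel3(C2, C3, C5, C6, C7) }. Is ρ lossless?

Chase test. Columns are C1, C2, C3, C4, C5, C6, C7; row i has aⱼ where attribute j ∈ Reli, else bᵢⱼ.
Initial tableau (one row per fragment):
  row 1: b11 a2 a3 a4 a5 a6 b17
  row 2: a1 b22 b23 a4 b25 b26 b27
  row 3: b31 a2 a3 b34 a5 a6 a7
Rows 1 and 3 agree on C3; apply C3→C4 and equate their C4 entries.
No row becomes fully distinguished — the join is lossy.

No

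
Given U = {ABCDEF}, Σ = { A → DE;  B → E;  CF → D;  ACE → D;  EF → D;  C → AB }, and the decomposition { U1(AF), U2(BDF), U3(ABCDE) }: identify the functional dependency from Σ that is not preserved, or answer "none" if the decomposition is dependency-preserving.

Check EF → D: no single fragment contains all of {DEF}, and the restricted closure of {EF} across the fragments never reaches {D}.
A → DE is preserved.
B → E is preserved.
CF → D is preserved.
ACE → D is preserved.
C → AB is preserved.

EF → D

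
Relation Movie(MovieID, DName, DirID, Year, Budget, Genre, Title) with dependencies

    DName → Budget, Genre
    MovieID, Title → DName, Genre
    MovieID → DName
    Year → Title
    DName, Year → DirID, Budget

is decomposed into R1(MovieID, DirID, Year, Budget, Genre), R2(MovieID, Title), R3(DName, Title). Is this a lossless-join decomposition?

Chase test. Columns are MovieID, DName, DirID, Year, Budget, Genre, Title; row i has aⱼ where attribute j ∈ Ri, else bᵢⱼ.
Initial tableau (one row per fragment):
  row 1: a1 b12 a3 a4 a5 a6 b17
  row 2: a1 b22 b23 b24 b25 b26 a7
  row 3: b31 a2 b33 b34 b35 b36 a7
Rows 1 and 2 agree on MovieID; apply MovieID→DName and equate their DName entries.
Rows 1 and 2 agree on DName; apply DName→Budget, Genre and equate their Budget, Genre entries.
No row becomes fully distinguished — the join is lossy.

No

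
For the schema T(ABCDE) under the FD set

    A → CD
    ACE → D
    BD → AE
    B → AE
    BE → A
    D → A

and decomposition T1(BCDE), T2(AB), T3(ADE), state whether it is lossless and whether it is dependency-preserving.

Lossless test (chase): Rows 2 and 3 agree on A; apply A→CD and equate their CD entries. Rows 1 and 2 agree on BD; apply BD→AE and equate their AE entries. Rows 1 and 2 agree on A; apply A→CD and equate their CD entries. Row 1 is now all distinguished symbols — the join is lossless.
Dependency preservation: A → CD; ACE → D; BD → AE; B → AE; BE → A are not contained in any single fragment, but the restricted closure of each left-hand side across the fragments still reaches the right-hand side; the remaining FDs each lie inside some fragment. All dependencies are preserved.

lossless and dependency-preserving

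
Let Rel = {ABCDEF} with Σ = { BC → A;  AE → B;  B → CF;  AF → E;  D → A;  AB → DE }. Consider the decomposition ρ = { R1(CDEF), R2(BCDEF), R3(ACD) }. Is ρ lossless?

Yes

Chase test. Columns are ABCDEF; row i has aⱼ where attribute j ∈ Ri, else bᵢⱼ.
Initial tableau (one row per fragment):
  row 1: b11 b12 a3 a4 a5 a6
  row 2: b21 a2 a3 a4 a5 a6
  row 3: a1 b32 a3 a4 b35 b36
Rows 1 and 2 agree on D; apply D→A and equate their A entries.
Rows 1 and 3 agree on D; apply D→A and equate their A entries.
Rows 1 and 2 agree on AE; apply AE→B and equate their B entries.
Row 1 is now all distinguished symbols — the join is lossless.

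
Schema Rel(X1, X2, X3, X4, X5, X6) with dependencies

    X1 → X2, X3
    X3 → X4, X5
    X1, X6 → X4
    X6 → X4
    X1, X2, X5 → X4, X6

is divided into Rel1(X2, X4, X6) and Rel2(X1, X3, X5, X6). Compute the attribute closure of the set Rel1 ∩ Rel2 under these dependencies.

X4, X6

Rel1 ∩ Rel2 = {X6}.
X6 → X4 applies, adding X4
Closure: {X4, X6}.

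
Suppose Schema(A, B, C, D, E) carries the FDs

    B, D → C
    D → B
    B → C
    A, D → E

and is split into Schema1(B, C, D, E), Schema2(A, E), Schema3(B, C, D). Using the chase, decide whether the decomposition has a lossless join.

No

Chase test. Columns are A, B, C, D, E; row i has aⱼ where attribute j ∈ Schemai, else bᵢⱼ.
Initial tableau (one row per fragment):
  row 1: b11 a2 a3 a4 a5
  row 2: a1 b22 b23 b24 a5
  row 3: b31 a2 a3 a4 b35
No row becomes fully distinguished — the join is lossy.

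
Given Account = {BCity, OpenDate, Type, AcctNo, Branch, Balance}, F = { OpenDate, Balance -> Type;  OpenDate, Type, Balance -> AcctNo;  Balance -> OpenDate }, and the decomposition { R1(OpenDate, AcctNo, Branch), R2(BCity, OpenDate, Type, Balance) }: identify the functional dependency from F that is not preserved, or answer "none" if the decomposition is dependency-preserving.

Check OpenDate, Type, Balance → AcctNo: no single fragment contains all of {OpenDate, Type, AcctNo, Balance}, and the restricted closure of {OpenDate, Type, Balance} across the fragments never reaches {AcctNo}.
OpenDate, Balance → Type is preserved.
Balance → OpenDate is preserved.

OpenDate, Type, Balance -> AcctNo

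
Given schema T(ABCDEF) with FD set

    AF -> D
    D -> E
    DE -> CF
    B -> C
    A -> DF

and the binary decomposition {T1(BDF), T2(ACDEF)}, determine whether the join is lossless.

Common attributes: T1 ∩ T2 = {DF}.
Closure of {DF}: D → E applies, adding E; DE → CF applies, adding C. So (DF)⁺ = {CDEF}.
The closure contains neither all of T1 = {BDF} nor all of T2 = {ACDEF}, so the common attributes are not a superkey of either fragment. The join is lossy.

No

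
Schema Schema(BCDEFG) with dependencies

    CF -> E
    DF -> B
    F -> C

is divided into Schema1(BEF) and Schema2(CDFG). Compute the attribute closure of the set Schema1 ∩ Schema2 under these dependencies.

CEF

Schema1 ∩ Schema2 = {F}.
F → C applies, adding C
CF → E applies, adding E
Closure: {CEF}.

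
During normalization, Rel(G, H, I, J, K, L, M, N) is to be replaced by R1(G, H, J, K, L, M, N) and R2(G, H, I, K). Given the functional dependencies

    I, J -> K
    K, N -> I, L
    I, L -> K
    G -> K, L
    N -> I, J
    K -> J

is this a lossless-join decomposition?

No

Common attributes: R1 ∩ R2 = {G, H, K}.
Closure of {G, H, K}: G → K, L applies, adding L; K → J applies, adding J. So (G, H, K)⁺ = {G, H, J, K, L}.
The closure contains neither all of R1 = {G, H, J, K, L, M, N} nor all of R2 = {G, H, I, K}, so the common attributes are not a superkey of either fragment. The join is lossy.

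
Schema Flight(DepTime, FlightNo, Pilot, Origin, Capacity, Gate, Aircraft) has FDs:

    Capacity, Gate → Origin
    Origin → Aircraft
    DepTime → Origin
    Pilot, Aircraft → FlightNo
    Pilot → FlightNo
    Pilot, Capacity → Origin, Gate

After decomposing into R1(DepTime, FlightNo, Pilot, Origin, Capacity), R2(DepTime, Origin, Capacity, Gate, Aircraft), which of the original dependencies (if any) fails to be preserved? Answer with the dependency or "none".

Pilot, Capacity → Origin, Gate

Check Pilot, Capacity → Origin, Gate: no single fragment contains all of {Pilot, Origin, Capacity, Gate}, and the restricted closure of {Pilot, Capacity} across the fragments never reaches {Origin, Gate}.
Capacity, Gate → Origin is preserved.
Origin → Aircraft is preserved.
DepTime → Origin is preserved.
Pilot, Aircraft → FlightNo is preserved.
Pilot → FlightNo is preserved.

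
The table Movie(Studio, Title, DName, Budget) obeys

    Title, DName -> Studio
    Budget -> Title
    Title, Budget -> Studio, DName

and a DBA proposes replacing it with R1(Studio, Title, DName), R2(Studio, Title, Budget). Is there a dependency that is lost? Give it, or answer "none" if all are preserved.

Title, Budget -> Studio, DName

Check Title, Budget → Studio, DName: no single fragment contains all of {Studio, Title, DName, Budget}, and the restricted closure of {Title, Budget} across the fragments never reaches {Studio, DName}.
Title, DName → Studio is preserved.
Budget → Title is preserved.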